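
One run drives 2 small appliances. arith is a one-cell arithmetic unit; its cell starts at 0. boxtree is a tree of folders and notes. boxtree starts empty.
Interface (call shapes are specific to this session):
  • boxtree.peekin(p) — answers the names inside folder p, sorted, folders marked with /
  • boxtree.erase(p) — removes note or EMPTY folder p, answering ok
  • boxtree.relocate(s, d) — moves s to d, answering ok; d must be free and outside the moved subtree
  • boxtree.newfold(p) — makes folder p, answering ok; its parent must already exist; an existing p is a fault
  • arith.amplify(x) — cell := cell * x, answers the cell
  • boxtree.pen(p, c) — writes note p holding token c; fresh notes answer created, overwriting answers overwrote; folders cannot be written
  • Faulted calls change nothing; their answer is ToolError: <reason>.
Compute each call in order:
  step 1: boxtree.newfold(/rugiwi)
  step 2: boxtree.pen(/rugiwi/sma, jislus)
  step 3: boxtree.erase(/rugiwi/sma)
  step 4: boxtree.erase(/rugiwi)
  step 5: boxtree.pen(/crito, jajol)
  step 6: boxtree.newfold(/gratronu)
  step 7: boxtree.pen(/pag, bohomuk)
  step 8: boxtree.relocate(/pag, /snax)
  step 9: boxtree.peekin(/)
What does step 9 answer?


Step: boxtree.newfold[p: /rugiwi]
Result: ok
Step: boxtree.pen[p: /rugiwi/sma; c: jislus]
Result: created
Step: boxtree.erase[p: /rugiwi/sma]
Result: ok
Step: boxtree.erase[p: /rugiwi]
Result: ok
Step: boxtree.pen[p: /crito; c: jajol]
Result: created
Step: boxtree.newfold[p: /gratronu]
Result: ok
Step: boxtree.pen[p: /pag; c: bohomuk]
Result: created
Step: boxtree.relocate[s: /pag; d: /snax]
Result: ok
Step: boxtree.peekin[p: /]
Result: [crito, gratronu/, snax]

Answer: [crito, gratronu/, snax]


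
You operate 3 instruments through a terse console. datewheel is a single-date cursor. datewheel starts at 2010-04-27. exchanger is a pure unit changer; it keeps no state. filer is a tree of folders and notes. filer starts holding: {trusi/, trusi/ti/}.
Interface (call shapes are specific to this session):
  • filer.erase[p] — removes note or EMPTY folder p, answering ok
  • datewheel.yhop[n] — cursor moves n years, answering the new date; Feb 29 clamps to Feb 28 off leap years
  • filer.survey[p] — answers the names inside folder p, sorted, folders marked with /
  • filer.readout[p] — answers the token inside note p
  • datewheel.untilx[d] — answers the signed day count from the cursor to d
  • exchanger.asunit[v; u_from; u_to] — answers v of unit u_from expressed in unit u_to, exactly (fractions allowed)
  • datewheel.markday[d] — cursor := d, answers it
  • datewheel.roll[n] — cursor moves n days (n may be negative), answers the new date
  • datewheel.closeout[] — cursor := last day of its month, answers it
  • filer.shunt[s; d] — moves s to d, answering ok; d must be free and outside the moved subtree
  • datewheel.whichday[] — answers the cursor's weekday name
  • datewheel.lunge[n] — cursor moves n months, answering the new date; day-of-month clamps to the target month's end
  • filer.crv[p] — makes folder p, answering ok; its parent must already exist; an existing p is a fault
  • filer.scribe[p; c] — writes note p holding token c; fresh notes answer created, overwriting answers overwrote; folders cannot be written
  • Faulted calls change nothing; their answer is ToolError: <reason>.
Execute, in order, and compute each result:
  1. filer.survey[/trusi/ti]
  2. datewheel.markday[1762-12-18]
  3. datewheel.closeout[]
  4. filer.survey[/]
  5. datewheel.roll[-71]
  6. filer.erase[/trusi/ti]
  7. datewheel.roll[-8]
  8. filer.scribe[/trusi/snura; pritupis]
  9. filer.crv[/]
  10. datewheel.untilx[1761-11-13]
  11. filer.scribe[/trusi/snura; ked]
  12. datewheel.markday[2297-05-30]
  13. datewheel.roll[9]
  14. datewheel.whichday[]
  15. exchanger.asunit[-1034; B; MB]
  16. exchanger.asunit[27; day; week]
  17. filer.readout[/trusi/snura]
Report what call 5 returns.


I call survey passing /trusi/ti, and observe [].
Next I call markday passing 1762-12-18: 1762-12-18.
Invoking closeout, and get 1762-12-31.
I call survey passing /, which returns [trusi/].
Now I run roll passing -71, and see 1762-10-21.
Now I run erase passing /trusi/ti, and observe ok.
Next I call roll passing -8, and observe 1762-10-13.
Calling scribe passing /trusi/snura, pritupis, which returns created.
I run crv passing /: ToolError: exists.
Using untilx passing 1761-11-13, → -334.
I invoke scribe passing /trusi/snura, ked, and get overwrote.
Invoking markday passing 2297-05-30, and see 2297-05-30.
Using roll passing 9, and observe 2297-06-08.
I try whichday(), which returns Tuesday.
I use asunit passing -1034, B, MB, — result: -517/500000.
I invoke asunit passing 27, day, week, and see 27/7.
Then readout passing /trusi/snura, — result: ked.

Answer: 1762-10-21


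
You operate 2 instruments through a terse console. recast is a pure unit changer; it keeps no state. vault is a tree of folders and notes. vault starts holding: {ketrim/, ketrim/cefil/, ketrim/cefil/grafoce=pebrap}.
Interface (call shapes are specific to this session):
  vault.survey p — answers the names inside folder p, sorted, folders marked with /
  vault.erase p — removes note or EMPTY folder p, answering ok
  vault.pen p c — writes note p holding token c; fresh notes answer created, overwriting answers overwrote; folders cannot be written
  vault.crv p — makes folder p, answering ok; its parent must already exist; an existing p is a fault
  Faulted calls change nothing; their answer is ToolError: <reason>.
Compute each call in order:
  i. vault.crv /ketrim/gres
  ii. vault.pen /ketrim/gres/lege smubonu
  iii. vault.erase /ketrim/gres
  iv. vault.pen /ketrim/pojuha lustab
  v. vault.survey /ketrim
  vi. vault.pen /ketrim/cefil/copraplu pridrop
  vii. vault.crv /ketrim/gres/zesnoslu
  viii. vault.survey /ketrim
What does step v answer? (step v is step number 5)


Answer: [cefil/, gres/, pojuha]

Derivation:
Step: vault.crv[p='/ketrim/gres']
Result: ok
Step: vault.pen[p='/ketrim/gres/lege'; c='smubonu']
Result: created
Step: vault.erase[p='/ketrim/gres']
Result: ToolError: not empty
Step: vault.pen[p='/ketrim/pojuha'; c='lustab']
Result: created
Step: vault.survey[p='/ketrim']
Result: [cefil/, gres/, pojuha]
Step: vault.pen[p='/ketrim/cefil/copraplu'; c='pridrop']
Result: created
Step: vault.crv[p='/ketrim/gres/zesnoslu']
Result: ok
Step: vault.survey[p='/ketrim']
Result: [cefil/, gres/, pojuha]


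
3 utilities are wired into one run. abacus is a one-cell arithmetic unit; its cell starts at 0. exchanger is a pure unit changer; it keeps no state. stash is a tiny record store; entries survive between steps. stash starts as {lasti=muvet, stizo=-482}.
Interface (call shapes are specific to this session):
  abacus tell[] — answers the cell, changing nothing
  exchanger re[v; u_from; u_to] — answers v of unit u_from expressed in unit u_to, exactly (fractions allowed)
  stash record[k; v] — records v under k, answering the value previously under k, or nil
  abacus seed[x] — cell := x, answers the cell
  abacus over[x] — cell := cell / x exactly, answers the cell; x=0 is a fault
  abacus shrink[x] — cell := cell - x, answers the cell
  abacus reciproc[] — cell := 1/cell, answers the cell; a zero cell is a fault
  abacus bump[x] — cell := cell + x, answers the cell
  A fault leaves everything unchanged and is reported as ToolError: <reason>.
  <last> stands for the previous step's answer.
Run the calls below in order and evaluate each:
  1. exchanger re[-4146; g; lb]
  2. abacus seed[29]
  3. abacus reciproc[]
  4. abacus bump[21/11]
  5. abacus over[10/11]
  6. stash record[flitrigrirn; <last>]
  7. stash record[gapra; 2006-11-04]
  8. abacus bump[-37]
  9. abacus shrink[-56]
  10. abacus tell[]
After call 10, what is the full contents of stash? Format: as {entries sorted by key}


Answer: {flitrigrirn=62/29, gapra=2006-11-04, lasti=muvet, stizo=-482}

Derivation:
;; exchanger re(v='-4146', u_from='g', u_to='lb') => -414600000/45359237
;; abacus seed(x='29') => 29
;; abacus reciproc() => 1/29
;; abacus bump(x='21/11') => 620/319
;; abacus over(x='10/11') => 62/29
;; stash record(k='flitrigrirn', v='<last>') => nil
;; stash record(k='gapra', v='2006-11-04') => nil
;; abacus bump(x='-37') => -1011/29
;; abacus shrink(x='-56') => 613/29
;; abacus tell() => 613/29


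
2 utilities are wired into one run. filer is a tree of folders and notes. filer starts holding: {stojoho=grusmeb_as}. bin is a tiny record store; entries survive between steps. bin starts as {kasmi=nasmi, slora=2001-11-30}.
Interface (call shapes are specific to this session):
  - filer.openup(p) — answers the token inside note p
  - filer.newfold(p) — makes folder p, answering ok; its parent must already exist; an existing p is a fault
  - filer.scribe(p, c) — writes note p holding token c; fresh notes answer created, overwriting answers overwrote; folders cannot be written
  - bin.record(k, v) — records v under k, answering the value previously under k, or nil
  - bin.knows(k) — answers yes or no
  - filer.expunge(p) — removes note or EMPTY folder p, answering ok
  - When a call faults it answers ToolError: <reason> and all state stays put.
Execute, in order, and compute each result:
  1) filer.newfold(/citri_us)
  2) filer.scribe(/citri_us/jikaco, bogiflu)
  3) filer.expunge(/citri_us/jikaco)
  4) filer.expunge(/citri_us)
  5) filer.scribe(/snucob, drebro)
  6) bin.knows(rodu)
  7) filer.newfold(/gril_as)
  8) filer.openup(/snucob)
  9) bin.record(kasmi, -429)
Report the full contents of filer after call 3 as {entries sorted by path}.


$ newfold p=/citri_us
:: ok
$ scribe p=/citri_us/jikaco c=bogiflu
:: created
$ expunge p=/citri_us/jikaco
:: ok
$ expunge p=/citri_us
:: ok
$ scribe p=/snucob c=drebro
:: created
$ knows k=rodu
:: no
$ newfold p=/gril_as
:: ok
$ openup p=/snucob
:: drebro
$ record k=kasmi v=-429
:: nasmi

Answer: {citri_us/, stojoho=grusmeb_as}


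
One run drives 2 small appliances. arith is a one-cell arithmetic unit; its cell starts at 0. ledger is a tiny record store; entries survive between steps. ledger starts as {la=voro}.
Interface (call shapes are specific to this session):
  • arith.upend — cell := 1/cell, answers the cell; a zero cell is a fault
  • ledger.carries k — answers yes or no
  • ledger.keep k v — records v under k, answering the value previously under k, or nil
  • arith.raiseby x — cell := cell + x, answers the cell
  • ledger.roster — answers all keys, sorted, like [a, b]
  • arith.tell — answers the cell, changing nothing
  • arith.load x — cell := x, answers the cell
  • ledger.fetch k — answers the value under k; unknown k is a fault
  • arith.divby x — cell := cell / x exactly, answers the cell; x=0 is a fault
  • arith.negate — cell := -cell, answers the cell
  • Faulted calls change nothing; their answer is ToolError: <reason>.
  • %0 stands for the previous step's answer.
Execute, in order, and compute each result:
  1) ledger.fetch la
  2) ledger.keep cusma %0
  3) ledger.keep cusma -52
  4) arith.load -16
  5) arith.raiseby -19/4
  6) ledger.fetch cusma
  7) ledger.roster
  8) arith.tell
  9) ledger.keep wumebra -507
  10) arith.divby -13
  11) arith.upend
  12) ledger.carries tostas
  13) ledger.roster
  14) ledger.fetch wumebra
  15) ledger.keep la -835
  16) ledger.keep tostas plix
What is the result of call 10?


Answer: 83/52

Derivation:
Do: fetch[la]
See: voro
Do: keep[cusma; %0]
See: nil
Do: keep[cusma; -52]
See: voro
Do: load[-16]
See: -16
Do: raiseby[-19/4]
See: -83/4
Do: fetch[cusma]
See: -52
Do: roster[]
See: [cusma, la]
Do: tell[]
See: -83/4
Do: keep[wumebra; -507]
See: nil
Do: divby[-13]
See: 83/52
Do: upend[]
See: 52/83
Do: carries[tostas]
See: no
Do: roster[]
See: [cusma, la, wumebra]
Do: fetch[wumebra]
See: -507
Do: keep[la; -835]
See: voro
Do: keep[tostas; plix]
See: nil


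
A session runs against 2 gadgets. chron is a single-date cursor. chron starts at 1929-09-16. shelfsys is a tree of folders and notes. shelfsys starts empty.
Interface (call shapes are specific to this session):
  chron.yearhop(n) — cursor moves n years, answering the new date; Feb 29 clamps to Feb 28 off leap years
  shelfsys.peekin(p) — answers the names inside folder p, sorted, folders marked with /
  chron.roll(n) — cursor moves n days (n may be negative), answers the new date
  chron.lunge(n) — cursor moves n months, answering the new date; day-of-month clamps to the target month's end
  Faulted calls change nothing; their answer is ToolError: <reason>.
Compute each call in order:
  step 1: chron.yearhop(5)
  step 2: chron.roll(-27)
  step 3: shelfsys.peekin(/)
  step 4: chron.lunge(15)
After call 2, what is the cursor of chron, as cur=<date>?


Answer: cur=1934-08-20

Derivation:
;; 1. yearhop(n='5') : 1934-09-16
;; 2. roll(n='-27') : 1934-08-20
;; 3. peekin(p='/') : []
;; 4. lunge(n='15') : 1935-11-20


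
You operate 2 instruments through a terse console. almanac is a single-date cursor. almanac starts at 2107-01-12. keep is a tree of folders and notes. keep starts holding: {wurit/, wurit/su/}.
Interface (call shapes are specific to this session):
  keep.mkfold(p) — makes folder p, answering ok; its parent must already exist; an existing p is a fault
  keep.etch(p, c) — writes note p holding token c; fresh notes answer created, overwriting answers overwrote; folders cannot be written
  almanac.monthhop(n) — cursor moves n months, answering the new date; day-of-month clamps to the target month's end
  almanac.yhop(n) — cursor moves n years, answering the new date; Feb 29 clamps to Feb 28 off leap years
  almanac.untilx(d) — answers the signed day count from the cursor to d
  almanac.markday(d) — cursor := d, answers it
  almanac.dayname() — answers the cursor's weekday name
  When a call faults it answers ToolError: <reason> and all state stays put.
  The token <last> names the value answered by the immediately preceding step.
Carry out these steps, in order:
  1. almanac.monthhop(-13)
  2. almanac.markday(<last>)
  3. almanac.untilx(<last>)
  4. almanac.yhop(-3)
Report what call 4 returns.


Answer: 2102-12-12

Derivation:
Then almanac.monthhop passing n=-13: 2105-12-12.
Using almanac.markday passing d=<last>, → 2105-12-12.
I try almanac.untilx passing d=<last>, — result: 0.
I invoke almanac.yhop passing n=-3, and see 2102-12-12.


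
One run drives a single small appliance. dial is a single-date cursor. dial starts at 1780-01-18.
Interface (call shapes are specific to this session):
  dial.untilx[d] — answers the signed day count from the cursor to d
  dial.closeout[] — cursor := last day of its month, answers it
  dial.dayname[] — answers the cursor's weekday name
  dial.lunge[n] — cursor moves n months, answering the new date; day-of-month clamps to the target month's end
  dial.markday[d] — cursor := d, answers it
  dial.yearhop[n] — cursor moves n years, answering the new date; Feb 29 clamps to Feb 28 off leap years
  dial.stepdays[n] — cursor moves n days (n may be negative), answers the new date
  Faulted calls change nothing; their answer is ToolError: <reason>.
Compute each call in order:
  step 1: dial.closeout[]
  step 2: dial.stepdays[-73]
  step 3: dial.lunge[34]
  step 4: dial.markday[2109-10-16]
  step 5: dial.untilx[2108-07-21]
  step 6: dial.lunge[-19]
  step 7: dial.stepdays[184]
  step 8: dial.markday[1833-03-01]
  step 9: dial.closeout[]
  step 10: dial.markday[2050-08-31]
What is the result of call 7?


Act: dial.closeout[]
Obs: 1780-01-31
Act: dial.stepdays[-73]
Obs: 1779-11-19
Act: dial.lunge[34]
Obs: 1782-09-19
Act: dial.markday[2109-10-16]
Obs: 2109-10-16
Act: dial.untilx[2108-07-21]
Obs: -452
Act: dial.lunge[-19]
Obs: 2108-03-16
Act: dial.stepdays[184]
Obs: 2108-09-16
Act: dial.markday[1833-03-01]
Obs: 1833-03-01
Act: dial.closeout[]
Obs: 1833-03-31
Act: dial.markday[2050-08-31]
Obs: 2050-08-31

Answer: 2108-09-16


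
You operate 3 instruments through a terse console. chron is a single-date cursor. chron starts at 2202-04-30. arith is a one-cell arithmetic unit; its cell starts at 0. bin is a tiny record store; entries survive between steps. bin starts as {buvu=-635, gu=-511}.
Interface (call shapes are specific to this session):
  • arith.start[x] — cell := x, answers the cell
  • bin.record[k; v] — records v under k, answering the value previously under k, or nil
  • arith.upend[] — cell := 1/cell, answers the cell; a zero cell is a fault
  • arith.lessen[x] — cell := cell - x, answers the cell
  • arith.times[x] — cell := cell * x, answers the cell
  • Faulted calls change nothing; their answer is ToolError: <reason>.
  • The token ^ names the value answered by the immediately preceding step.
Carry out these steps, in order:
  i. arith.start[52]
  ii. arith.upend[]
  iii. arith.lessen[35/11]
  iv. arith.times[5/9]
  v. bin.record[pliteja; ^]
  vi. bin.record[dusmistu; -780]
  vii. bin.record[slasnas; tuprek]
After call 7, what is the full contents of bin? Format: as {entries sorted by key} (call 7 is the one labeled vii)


% arith.start 52
:: 52
% arith.upend
:: 1/52
% arith.lessen 35/11
:: -1809/572
% arith.times 5/9
:: -1005/572
% bin.record pliteja ^
:: nil
% bin.record dusmistu -780
:: nil
% bin.record slasnas tuprek
:: nil

Answer: {buvu=-635, dusmistu=-780, gu=-511, pliteja=-1005/572, slasnas=tuprek}


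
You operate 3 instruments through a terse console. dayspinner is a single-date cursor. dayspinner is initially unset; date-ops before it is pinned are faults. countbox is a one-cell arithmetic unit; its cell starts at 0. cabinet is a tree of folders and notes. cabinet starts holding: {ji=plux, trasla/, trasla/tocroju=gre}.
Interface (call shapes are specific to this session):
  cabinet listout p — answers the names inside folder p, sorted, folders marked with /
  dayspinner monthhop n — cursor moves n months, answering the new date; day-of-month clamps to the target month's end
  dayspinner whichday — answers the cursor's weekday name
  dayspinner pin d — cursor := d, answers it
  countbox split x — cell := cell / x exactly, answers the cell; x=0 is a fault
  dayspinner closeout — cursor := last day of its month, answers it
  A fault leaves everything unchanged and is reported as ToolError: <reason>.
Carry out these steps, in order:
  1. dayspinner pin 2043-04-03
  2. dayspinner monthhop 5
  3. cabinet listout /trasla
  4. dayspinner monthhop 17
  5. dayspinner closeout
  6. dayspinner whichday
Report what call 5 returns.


Answer: 2045-02-28

Derivation:
$ dayspinner pin d→2043-04-03
= 2043-04-03
$ dayspinner monthhop n→5
= 2043-09-03
$ cabinet listout p→/trasla
= [tocroju]
$ dayspinner monthhop n→17
= 2045-02-03
$ dayspinner closeout
= 2045-02-28
$ dayspinner whichday
= Tuesday


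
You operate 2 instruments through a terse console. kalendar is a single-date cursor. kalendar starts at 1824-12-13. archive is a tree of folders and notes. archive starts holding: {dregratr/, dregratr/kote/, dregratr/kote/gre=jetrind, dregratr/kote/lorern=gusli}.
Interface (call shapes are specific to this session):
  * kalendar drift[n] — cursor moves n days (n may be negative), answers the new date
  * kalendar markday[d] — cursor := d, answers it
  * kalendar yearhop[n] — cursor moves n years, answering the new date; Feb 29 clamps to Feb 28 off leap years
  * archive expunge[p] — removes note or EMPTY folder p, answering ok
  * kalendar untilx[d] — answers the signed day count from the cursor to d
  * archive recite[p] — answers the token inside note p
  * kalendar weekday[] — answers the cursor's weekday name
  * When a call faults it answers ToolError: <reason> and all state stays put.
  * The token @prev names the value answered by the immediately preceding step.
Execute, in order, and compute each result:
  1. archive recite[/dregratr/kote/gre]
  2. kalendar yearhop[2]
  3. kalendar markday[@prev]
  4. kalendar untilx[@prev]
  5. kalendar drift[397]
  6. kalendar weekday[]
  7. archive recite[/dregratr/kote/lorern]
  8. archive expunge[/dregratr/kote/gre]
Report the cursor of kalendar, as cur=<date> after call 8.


I invoke archive recite passing p='/dregratr/kote/gre', → jetrind.
I invoke kalendar yearhop passing n='2': 1826-12-13.
Calling kalendar markday passing d='@prev', giving 1826-12-13.
Next I call kalendar untilx passing d='@prev', and see 0.
Then kalendar drift passing n='397', giving 1828-01-14.
Calling kalendar weekday(), and get Monday.
Using archive recite passing p='/dregratr/kote/lorern', and observe gusli.
I call archive expunge passing p='/dregratr/kote/gre', and get ok.

Answer: cur=1828-01-14


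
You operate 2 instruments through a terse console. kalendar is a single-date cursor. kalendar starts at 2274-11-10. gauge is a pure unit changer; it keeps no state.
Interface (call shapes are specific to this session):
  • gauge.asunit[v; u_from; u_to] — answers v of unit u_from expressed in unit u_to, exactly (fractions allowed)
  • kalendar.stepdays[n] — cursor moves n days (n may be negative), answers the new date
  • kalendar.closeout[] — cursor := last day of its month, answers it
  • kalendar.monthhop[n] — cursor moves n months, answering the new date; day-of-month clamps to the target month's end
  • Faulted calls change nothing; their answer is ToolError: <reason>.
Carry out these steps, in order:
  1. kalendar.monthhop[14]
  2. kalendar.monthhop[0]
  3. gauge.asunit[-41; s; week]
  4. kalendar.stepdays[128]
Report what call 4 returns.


// monthhop(n: 14) -> 2276-01-10
// monthhop(n: 0) -> 2276-01-10
// asunit(v: -41, u_from: s, u_to: week) -> -41/604800
// stepdays(n: 128) -> 2276-05-17

Answer: 2276-05-17


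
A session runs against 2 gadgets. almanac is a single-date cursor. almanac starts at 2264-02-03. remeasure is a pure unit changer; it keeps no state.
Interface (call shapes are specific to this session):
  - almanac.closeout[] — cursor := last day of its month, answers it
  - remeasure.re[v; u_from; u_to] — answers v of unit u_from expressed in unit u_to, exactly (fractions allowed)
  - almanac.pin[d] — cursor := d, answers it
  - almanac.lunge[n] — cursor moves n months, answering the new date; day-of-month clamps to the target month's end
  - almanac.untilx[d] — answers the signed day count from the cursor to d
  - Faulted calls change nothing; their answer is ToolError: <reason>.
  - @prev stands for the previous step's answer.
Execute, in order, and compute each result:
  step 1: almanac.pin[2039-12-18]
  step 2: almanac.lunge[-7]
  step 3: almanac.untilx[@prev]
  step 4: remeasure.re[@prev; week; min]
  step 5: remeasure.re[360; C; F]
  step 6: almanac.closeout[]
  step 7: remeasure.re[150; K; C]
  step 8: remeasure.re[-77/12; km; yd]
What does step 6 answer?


Answer: 2039-05-31

Derivation:
;; pin(d=2039-12-18) => 2039-12-18
;; lunge(n=-7) => 2039-05-18
;; untilx(d=@prev) => 0
;; re(v=@prev, u_from=week, u_to=min) => 0
;; re(v=360, u_from=C, u_to=F) => 680
;; closeout() => 2039-05-31
;; re(v=150, u_from=K, u_to=C) => -2463/20
;; re(v=-77/12, u_from=km, u_to=yd) => -24062500/3429


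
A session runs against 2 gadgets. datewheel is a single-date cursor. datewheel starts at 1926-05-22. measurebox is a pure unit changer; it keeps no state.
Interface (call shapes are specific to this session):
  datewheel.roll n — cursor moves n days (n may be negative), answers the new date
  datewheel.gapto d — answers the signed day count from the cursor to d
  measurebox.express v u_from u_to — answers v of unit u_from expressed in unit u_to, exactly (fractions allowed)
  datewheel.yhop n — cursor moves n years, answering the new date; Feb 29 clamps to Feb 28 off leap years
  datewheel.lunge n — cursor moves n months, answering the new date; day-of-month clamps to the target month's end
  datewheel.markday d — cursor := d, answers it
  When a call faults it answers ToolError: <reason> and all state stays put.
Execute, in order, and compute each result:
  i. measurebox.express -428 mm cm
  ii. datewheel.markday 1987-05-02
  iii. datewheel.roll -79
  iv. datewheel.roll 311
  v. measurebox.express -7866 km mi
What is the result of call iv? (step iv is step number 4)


Answer: 1987-12-20

Derivation:
% 1. measurebox.express(v=-428, u_from=mm, u_to=cm) -> -214/5
% 2. datewheel.markday(d=1987-05-02) -> 1987-05-02
% 3. datewheel.roll(n=-79) -> 1987-02-12
% 4. datewheel.roll(n=311) -> 1987-12-20
% 5. measurebox.express(v=-7866, u_from=km, u_to=mi) -> -6828125/1397


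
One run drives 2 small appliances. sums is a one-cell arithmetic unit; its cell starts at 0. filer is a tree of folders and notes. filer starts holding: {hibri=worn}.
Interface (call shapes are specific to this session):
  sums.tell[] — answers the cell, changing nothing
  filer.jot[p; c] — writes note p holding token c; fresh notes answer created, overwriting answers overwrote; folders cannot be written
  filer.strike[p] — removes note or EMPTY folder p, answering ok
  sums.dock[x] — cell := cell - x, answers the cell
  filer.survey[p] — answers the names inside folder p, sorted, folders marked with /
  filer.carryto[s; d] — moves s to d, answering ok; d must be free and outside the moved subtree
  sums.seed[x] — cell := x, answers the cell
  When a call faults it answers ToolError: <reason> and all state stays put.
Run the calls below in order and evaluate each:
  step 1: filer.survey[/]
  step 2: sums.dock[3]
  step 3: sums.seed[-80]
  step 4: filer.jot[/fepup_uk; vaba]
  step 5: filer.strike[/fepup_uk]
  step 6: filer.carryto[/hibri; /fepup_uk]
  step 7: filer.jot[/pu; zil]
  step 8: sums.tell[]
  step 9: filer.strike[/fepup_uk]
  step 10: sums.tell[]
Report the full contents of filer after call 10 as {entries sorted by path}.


Next I call filer.survey using p→/, and get [hibri].
I use sums.dock using x→3, — result: -3.
I run sums.seed using x→-80, which returns -80.
Then filer.jot using p→/fepup_uk, c→vaba: created.
Invoking filer.strike using p→/fepup_uk: ok.
Invoking filer.carryto using s→/hibri, d→/fepup_uk, giving ok.
Invoking filer.jot using p→/pu, c→zil, giving created.
I try sums.tell(), and see -80.
I invoke filer.strike using p→/fepup_uk, — result: ok.
Using sums.tell(), and observe -80.

Answer: {pu=zil}


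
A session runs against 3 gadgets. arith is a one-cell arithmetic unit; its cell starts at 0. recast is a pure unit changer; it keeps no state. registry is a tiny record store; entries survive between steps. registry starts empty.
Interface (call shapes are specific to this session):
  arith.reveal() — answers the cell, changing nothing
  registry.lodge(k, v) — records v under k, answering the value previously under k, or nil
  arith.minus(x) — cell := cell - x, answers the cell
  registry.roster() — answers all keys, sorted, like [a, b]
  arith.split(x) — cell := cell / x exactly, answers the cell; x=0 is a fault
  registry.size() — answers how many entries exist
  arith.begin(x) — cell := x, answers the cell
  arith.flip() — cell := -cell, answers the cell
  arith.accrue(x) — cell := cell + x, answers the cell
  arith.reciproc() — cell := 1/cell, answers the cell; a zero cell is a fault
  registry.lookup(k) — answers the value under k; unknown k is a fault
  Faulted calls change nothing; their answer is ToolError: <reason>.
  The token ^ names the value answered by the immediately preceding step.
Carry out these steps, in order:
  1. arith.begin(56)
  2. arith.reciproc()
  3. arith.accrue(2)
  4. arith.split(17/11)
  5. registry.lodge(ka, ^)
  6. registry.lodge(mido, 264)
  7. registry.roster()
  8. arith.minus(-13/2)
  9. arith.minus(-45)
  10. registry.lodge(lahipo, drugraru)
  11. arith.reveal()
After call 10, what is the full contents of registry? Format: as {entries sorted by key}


Answer: {ka=1243/952, lahipo=drugraru, mido=264}

Derivation:
Act: arith.begin[x='56']
Obs: 56
Act: arith.reciproc[]
Obs: 1/56
Act: arith.accrue[x='2']
Obs: 113/56
Act: arith.split[x='17/11']
Obs: 1243/952
Act: registry.lodge[k='ka'; v='^']
Obs: nil
Act: registry.lodge[k='mido'; v='264']
Obs: nil
Act: registry.roster[]
Obs: [ka, mido]
Act: arith.minus[x='-13/2']
Obs: 7431/952
Act: arith.minus[x='-45']
Obs: 50271/952
Act: registry.lodge[k='lahipo'; v='drugraru']
Obs: nil
Act: arith.reveal[]
Obs: 50271/952


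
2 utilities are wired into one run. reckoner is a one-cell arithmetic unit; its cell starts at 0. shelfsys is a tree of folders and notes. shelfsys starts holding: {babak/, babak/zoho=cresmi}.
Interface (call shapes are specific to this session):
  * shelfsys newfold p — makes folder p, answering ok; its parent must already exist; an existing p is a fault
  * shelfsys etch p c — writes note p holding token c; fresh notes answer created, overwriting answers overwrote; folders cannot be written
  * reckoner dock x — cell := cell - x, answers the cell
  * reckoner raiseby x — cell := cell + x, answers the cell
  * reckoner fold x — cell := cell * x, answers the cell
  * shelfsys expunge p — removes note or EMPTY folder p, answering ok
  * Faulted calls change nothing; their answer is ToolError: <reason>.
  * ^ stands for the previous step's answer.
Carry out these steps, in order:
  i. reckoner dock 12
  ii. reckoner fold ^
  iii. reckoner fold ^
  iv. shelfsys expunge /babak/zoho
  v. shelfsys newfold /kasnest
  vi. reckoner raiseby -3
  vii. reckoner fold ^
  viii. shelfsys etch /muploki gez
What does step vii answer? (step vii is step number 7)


Answer: 429857289

Derivation:
Calling reckoner dock passing x→12, giving -12.
Now I run reckoner fold passing x→^, and see 144.
I invoke reckoner fold passing x→^, and observe 20736.
I invoke shelfsys expunge passing p→/babak/zoho, → ok.
Calling shelfsys newfold passing p→/kasnest, giving ok.
Next I call reckoner raiseby passing x→-3: 20733.
I use reckoner fold passing x→^, and observe 429857289.
Then shelfsys etch passing p→/muploki, c→gez, and get created.


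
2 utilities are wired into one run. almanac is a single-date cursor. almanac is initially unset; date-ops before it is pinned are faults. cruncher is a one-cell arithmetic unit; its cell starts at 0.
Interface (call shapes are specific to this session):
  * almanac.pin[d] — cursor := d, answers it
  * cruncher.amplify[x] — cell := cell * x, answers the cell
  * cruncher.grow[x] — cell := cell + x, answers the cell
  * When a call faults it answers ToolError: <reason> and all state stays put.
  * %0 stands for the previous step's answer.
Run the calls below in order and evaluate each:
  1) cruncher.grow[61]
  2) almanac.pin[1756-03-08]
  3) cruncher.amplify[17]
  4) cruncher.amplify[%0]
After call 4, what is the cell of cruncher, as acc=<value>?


! 1. grow(x→61) -> 61
! 2. pin(d→1756-03-08) -> 1756-03-08
! 3. amplify(x→17) -> 1037
! 4. amplify(x→%0) -> 1075369

Answer: acc=1075369


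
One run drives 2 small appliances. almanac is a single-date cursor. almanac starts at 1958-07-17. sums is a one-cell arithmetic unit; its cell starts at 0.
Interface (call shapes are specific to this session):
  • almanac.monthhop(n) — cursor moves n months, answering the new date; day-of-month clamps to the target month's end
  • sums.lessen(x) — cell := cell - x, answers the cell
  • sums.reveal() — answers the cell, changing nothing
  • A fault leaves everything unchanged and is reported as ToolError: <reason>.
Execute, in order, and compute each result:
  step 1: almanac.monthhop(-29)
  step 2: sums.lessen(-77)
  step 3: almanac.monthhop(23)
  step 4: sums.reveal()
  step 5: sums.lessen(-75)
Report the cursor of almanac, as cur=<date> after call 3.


-- almanac.monthhop(n→-29) ~> 1956-02-17
-- sums.lessen(x→-77) ~> 77
-- almanac.monthhop(n→23) ~> 1958-01-17
-- sums.reveal() ~> 77
-- sums.lessen(x→-75) ~> 152

Answer: cur=1958-01-17


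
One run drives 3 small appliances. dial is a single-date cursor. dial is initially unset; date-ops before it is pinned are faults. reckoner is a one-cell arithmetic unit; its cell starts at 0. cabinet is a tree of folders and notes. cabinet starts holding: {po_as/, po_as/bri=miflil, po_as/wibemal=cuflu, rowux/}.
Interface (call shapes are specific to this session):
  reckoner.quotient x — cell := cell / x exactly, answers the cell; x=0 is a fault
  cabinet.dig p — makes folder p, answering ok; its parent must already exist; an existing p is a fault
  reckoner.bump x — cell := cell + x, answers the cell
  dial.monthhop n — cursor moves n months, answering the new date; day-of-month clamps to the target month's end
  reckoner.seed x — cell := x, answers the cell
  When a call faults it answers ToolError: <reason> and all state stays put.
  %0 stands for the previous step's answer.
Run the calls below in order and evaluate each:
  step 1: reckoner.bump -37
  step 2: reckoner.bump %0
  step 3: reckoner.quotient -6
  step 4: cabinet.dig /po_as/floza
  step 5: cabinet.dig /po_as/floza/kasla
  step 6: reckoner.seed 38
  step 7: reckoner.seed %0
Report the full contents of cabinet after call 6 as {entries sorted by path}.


Answer: {po_as/, po_as/bri=miflil, po_as/floza/, po_as/floza/kasla/, po_as/wibemal=cuflu, rowux/}

Derivation:
>> bump(x: -37)
<< -37
>> bump(x: %0)
<< -74
>> quotient(x: -6)
<< 37/3
>> dig(p: /po_as/floza)
<< ok
>> dig(p: /po_as/floza/kasla)
<< ok
>> seed(x: 38)
<< 38
>> seed(x: %0)
<< 38


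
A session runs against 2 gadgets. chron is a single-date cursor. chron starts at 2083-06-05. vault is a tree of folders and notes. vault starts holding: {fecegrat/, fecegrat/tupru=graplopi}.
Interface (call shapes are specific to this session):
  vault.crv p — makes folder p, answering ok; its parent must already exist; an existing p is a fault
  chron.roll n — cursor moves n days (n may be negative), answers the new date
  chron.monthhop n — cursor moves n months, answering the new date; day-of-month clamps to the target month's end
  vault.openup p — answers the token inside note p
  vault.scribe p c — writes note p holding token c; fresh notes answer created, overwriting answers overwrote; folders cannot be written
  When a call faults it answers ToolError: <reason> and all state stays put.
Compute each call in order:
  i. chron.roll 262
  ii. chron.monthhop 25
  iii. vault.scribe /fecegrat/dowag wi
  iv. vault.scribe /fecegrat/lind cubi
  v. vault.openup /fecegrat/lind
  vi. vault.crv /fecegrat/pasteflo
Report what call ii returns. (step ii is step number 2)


Answer: 2086-03-22

Derivation:
Then chron.roll on n=262, giving 2084-02-22.
I try chron.monthhop on n=25, giving 2086-03-22.
Next I call vault.scribe on p=/fecegrat/dowag, c=wi, → created.
I call vault.scribe on p=/fecegrat/lind, c=cubi, and get created.
Next I call vault.openup on p=/fecegrat/lind, and see cubi.
I try vault.crv on p=/fecegrat/pasteflo, and get ok.


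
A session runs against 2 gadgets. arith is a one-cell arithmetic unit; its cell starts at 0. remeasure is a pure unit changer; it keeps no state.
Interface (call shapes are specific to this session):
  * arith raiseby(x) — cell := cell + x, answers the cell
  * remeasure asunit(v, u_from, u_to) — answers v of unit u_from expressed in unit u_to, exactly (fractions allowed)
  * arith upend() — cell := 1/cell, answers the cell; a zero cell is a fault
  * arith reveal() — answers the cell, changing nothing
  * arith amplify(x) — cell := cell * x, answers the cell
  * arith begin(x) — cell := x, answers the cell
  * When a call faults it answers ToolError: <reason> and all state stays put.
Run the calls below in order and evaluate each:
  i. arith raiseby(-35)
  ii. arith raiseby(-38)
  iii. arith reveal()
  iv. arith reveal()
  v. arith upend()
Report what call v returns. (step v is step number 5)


>> arith raiseby(-35)
<< -35
>> arith raiseby(-38)
<< -73
>> arith reveal()
<< -73
>> arith reveal()
<< -73
>> arith upend()
<< -1/73

Answer: -1/73


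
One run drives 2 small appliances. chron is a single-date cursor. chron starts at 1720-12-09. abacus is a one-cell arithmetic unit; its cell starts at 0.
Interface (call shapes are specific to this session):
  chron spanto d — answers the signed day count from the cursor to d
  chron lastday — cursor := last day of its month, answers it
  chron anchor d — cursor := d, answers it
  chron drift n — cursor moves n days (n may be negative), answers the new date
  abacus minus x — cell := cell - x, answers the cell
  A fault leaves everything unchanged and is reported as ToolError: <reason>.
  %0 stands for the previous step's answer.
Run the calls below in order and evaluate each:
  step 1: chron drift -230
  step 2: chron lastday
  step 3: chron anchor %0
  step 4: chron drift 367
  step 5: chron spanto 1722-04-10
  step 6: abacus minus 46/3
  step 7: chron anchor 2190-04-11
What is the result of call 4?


Answer: 1721-05-02

Derivation:
Then chron drift with -230, yielding 1720-04-23.
Using chron lastday(), which returns 1720-04-30.
Next I call chron anchor with %0, giving 1720-04-30.
Then chron drift with 367, and observe 1721-05-02.
I invoke chron spanto with 1722-04-10, and see 343.
I try abacus minus with 46/3, yielding -46/3.
Next I call chron anchor with 2190-04-11, — result: 2190-04-11.


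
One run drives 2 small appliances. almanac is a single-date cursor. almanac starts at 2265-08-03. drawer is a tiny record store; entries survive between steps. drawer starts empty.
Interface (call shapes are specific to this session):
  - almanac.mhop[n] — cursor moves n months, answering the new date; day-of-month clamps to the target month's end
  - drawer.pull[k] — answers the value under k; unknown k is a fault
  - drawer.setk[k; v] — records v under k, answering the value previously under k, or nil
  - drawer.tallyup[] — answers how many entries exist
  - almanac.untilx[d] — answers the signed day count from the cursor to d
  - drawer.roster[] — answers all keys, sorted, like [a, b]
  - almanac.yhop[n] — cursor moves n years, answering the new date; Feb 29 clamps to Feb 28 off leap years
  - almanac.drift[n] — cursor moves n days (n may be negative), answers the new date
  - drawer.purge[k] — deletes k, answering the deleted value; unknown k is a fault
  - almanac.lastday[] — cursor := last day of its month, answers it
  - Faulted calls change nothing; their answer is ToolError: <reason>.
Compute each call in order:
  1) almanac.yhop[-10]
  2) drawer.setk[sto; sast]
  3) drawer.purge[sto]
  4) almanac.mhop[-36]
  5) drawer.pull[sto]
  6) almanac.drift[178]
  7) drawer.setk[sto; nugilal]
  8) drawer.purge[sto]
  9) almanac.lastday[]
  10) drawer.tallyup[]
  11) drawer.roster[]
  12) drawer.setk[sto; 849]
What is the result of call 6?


-> almanac.yhop(n→-10)
<- 2255-08-03
-> drawer.setk(k→sto, v→sast)
<- nil
-> drawer.purge(k→sto)
<- sast
-> almanac.mhop(n→-36)
<- 2252-08-03
-> drawer.pull(k→sto)
<- ToolError: no such key sto
-> almanac.drift(n→178)
<- 2253-01-28
-> drawer.setk(k→sto, v→nugilal)
<- nil
-> drawer.purge(k→sto)
<- nugilal
-> almanac.lastday()
<- 2253-01-31
-> drawer.tallyup()
<- 0
-> drawer.roster()
<- []
-> drawer.setk(k→sto, v→849)
<- nil

Answer: 2253-01-28


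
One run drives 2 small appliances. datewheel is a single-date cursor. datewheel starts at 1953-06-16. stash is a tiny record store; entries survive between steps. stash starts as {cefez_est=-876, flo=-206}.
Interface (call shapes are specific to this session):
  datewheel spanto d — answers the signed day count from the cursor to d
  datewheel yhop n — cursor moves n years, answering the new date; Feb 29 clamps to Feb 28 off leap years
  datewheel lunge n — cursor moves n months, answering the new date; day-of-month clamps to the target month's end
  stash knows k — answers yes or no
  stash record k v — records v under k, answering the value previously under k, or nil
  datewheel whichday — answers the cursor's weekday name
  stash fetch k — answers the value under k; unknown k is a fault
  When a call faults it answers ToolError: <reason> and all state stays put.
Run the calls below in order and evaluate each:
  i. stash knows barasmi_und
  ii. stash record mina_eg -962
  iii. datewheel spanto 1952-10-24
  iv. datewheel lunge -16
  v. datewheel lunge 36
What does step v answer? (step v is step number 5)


# stash knows(k: barasmi_und) : no
# stash record(k: mina_eg, v: -962) : nil
# datewheel spanto(d: 1952-10-24) : -235
# datewheel lunge(n: -16) : 1952-02-16
# datewheel lunge(n: 36) : 1955-02-16

Answer: 1955-02-16
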